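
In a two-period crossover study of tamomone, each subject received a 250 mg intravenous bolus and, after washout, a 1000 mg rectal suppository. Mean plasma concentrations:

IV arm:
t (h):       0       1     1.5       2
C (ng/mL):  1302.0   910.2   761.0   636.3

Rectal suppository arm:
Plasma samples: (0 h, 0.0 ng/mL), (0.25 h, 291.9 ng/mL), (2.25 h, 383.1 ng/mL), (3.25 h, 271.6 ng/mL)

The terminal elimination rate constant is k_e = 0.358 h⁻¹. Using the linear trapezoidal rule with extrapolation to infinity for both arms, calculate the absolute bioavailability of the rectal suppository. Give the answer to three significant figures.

Trapezoidal AUC_0→2 (IV):
  [0→1]: (1302.0+910.2)/2 × 1 = 1106.1
  [1→1.5]: (910.2+761.0)/2 × 0.5 = 417.8
  [1.5→2]: (761.0+636.3)/2 × 0.5 = 349.325
  Sum = 1873.225 ng/mL·h
IV tail: 636.3/0.358 = 1777.374; AUC_iv,0→∞ = 1873.225 + 1777.374 = 3650.599 ng/mL·h
Trapezoidal AUC_0→3.25 (rectal suppository):
  [0→0.25]: (0.0+291.9)/2 × 0.25 = 36.4875
  [0.25→2.25]: (291.9+383.1)/2 × 2 = 675.0
  [2.25→3.25]: (383.1+271.6)/2 × 1 = 327.35
  Sum = 1038.8375 ng/mL·h
rectal suppository tail: 271.6/0.358 = 758.659; AUC_ev,0→∞ = 1038.8375 + 758.659 = 1797.4965 ng/mL·h
F = (AUC_ev/D_ev)/(AUC_iv/D_iv) = (1797.4965/1000)/(3650.599/250) = 1.7974965/14.602396 = 0.1231

F = 0.123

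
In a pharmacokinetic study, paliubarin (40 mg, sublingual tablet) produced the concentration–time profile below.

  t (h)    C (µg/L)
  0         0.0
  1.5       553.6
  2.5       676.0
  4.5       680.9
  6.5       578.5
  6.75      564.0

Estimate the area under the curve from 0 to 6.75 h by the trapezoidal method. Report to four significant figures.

AUC = 3789 µg/L·h

Trapezoidal AUC_0→6.75:
  [0→1.5]: (0.0+553.6)/2 × 1.5 = 415.2
  [1.5→2.5]: (553.6+676.0)/2 × 1 = 614.8
  [2.5→4.5]: (676.0+680.9)/2 × 2 = 1356.9
  [4.5→6.5]: (680.9+578.5)/2 × 2 = 1259.4
  [6.5→6.75]: (578.5+564.0)/2 × 0.25 = 142.8125
  Sum = 3789.1125 µg/L·h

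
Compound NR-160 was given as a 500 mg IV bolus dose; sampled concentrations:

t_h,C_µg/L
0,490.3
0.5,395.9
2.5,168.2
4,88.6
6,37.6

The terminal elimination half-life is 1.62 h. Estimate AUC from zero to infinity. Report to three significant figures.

Trapezoidal AUC_0→6:
  [0→0.5]: (490.3+395.9)/2 × 0.5 = 221.55
  [0.5→2.5]: (395.9+168.2)/2 × 2 = 564.1
  [2.5→4]: (168.2+88.6)/2 × 1.5 = 192.6
  [4→6]: (88.6+37.6)/2 × 2 = 126.2
  Sum = 1104.45 µg/L·h
k_e = ln2 / t½ = 0.693147 / 1.62 = 0.4279 h^-1
Extrapolated tail: C_last / k_e = 37.6 / 0.4279 = 87.871
AUC_0→∞ = 1104.45 + 87.871 = 1192.321 µg/L·h

AUC = 1190 µg/L·h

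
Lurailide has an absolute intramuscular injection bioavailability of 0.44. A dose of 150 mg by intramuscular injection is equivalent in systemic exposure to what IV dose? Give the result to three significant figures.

Systemic exposure from an extravascular dose = F × D_ev, so the equivalent IV dose is F × D_ev.
D_iv = F × D_ev = 0.44 × 150 = 66 mg

D_iv = 66.0 mg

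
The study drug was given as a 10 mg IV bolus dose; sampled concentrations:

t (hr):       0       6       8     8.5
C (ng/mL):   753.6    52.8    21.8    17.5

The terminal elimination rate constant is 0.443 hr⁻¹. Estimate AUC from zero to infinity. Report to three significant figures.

Trapezoidal AUC_0→8.5:
  [0→6]: (753.6+52.8)/2 × 6 = 2419.2
  [6→8]: (52.8+21.8)/2 × 2 = 74.6
  [8→8.5]: (21.8+17.5)/2 × 0.5 = 9.825
  Sum = 2503.625 ng/mL·hr
Extrapolated tail: C_last / k_e = 17.5 / 0.443 = 39.503
AUC_0→∞ = 2503.625 + 39.503 = 2543.128 ng/mL·hr

AUC = 2540 ng/mL·hr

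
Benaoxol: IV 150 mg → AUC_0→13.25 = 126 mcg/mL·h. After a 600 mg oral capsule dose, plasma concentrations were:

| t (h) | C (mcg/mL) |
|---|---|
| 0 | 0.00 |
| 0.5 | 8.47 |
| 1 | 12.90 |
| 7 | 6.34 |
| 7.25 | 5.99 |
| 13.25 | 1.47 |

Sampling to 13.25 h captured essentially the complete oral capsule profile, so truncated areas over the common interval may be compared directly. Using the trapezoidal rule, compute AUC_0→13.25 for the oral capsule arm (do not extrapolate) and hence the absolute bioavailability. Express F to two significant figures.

Trapezoidal AUC_0→13.25 (oral capsule):
  [0→0.5]: (0.00+8.47)/2 × 0.5 = 2.1175
  [0.5→1]: (8.47+12.90)/2 × 0.5 = 5.3425
  [1→7]: (12.90+6.34)/2 × 6 = 57.72
  [7→7.25]: (6.34+5.99)/2 × 0.25 = 1.54125
  [7.25→13.25]: (5.99+1.47)/2 × 6 = 22.38
  Sum = 89.10125 mcg/mL·h
F = (AUC_ev/D_ev)/(AUC_iv/D_iv) = (89.10125/600)/(126/150) = 0.148502/0.84 = 0.1768

F = 0.18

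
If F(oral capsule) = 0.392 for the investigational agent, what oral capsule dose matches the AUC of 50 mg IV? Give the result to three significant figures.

D_oral = 128 mg

For equal systemic exposure: F × D_ev = D_iv
D_ev = D_iv / F = 50 / 0.392 = 127.551 mg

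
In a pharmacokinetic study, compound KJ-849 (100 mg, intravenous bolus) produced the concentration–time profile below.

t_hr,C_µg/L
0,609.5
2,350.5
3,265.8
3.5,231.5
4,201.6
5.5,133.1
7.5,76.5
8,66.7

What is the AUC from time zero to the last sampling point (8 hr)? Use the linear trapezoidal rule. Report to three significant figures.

Trapezoidal AUC_0→8:
  [0→2]: (609.5+350.5)/2 × 2 = 960.0
  [2→3]: (350.5+265.8)/2 × 1 = 308.15
  [3→3.5]: (265.8+231.5)/2 × 0.5 = 124.325
  [3.5→4]: (231.5+201.6)/2 × 0.5 = 108.275
  [4→5.5]: (201.6+133.1)/2 × 1.5 = 251.025
  [5.5→7.5]: (133.1+76.5)/2 × 2 = 209.6
  [7.5→8]: (76.5+66.7)/2 × 0.5 = 35.8
  Sum = 1997.175 µg/L·hr

AUC = 2000 µg/L·hr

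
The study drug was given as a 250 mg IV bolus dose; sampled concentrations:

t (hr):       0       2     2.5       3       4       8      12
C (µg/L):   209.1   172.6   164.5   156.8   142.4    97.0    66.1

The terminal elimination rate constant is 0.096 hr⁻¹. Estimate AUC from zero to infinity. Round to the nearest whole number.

Trapezoidal AUC_0→12:
  [0→2]: (209.1+172.6)/2 × 2 = 381.7
  [2→2.5]: (172.6+164.5)/2 × 0.5 = 84.275
  [2.5→3]: (164.5+156.8)/2 × 0.5 = 80.325
  [3→4]: (156.8+142.4)/2 × 1 = 149.6
  [4→8]: (142.4+97.0)/2 × 4 = 478.8
  [8→12]: (97.0+66.1)/2 × 4 = 326.2
  Sum = 1500.9 µg/L·hr
Extrapolated tail: C_last / k_e = 66.1 / 0.096 = 688.542
AUC_0→∞ = 1500.9 + 688.542 = 2189.442 µg/L·hr

AUC = 2189 µg/L·hr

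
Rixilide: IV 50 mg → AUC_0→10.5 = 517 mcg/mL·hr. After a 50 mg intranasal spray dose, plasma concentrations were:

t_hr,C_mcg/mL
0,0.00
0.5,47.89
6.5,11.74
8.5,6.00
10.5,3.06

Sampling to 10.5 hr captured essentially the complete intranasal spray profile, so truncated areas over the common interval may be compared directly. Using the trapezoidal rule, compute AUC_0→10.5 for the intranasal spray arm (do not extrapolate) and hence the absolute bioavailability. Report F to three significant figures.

F = 0.421

Trapezoidal AUC_0→10.5 (intranasal spray):
  [0→0.5]: (0.00+47.89)/2 × 0.5 = 11.9725
  [0.5→6.5]: (47.89+11.74)/2 × 6 = 178.89
  [6.5→8.5]: (11.74+6.00)/2 × 2 = 17.74
  [8.5→10.5]: (6.00+3.06)/2 × 2 = 9.06
  Sum = 217.6625 mcg/mL·hr
F = (AUC_ev/D_ev)/(AUC_iv/D_iv) = (217.6625/50)/(517/50) = 4.35325/10.34 = 0.4210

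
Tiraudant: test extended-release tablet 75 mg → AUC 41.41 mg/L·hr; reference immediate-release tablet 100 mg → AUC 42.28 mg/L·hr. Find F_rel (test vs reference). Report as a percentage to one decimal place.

F_rel = (AUC_test/D_test) / (AUC_ref/D_ref)
      = (41.41/75) / (42.28/100)
      = 0.552133 / 0.4228 = 1.3059 = 130.59%

F_rel = 130.6%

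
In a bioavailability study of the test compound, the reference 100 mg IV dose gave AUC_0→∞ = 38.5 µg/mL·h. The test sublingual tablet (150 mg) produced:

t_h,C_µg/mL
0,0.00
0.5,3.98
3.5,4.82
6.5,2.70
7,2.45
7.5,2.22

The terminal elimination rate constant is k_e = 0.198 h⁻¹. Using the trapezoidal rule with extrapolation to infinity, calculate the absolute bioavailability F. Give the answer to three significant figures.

Trapezoidal AUC_0→7.5 (sublingual tablet):
  [0→0.5]: (0.00+3.98)/2 × 0.5 = 0.995
  [0.5→3.5]: (3.98+4.82)/2 × 3 = 13.2
  [3.5→6.5]: (4.82+2.70)/2 × 3 = 11.28
  [6.5→7]: (2.70+2.45)/2 × 0.5 = 1.2875
  [7→7.5]: (2.45+2.22)/2 × 0.5 = 1.1675
  Sum = 27.93 µg/mL·h
Tail: C_last/k_e = 2.22/0.198 = 11.212
AUC_0→∞ (sublingual tablet) = 27.93 + 11.212 = 39.142 µg/mL·h
F = (AUC_ev/D_ev)/(AUC_iv/D_iv) = (39.142/150)/(38.5/100) = 0.260947/0.385 = 0.6778

F = 0.678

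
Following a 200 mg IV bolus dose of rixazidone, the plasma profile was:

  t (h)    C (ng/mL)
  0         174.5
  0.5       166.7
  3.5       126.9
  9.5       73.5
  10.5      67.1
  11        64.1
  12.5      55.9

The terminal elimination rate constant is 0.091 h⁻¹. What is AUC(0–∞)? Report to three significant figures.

Trapezoidal AUC_0→12.5:
  [0→0.5]: (174.5+166.7)/2 × 0.5 = 85.3
  [0.5→3.5]: (166.7+126.9)/2 × 3 = 440.4
  [3.5→9.5]: (126.9+73.5)/2 × 6 = 601.2
  [9.5→10.5]: (73.5+67.1)/2 × 1 = 70.3
  [10.5→11]: (67.1+64.1)/2 × 0.5 = 32.8
  [11→12.5]: (64.1+55.9)/2 × 1.5 = 90.0
  Sum = 1320.0 ng/mL·h
Extrapolated tail: C_last / k_e = 55.9 / 0.091 = 614.286
AUC_0→∞ = 1320.0 + 614.286 = 1934.286 ng/mL·h

AUC = 1930 ng/mL·h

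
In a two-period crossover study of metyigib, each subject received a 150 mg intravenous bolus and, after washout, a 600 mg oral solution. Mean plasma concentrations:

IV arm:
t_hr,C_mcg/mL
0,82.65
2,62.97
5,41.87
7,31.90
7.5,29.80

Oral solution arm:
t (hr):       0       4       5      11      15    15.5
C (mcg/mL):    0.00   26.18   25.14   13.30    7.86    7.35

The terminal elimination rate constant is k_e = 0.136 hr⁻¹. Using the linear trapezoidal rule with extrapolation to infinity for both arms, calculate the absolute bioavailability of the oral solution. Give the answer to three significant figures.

Trapezoidal AUC_0→7.5 (IV):
  [0→2]: (82.65+62.97)/2 × 2 = 145.62
  [2→5]: (62.97+41.87)/2 × 3 = 157.26
  [5→7]: (41.87+31.90)/2 × 2 = 73.77
  [7→7.5]: (31.90+29.80)/2 × 0.5 = 15.425
  Sum = 392.075 mcg/mL·hr
IV tail: 29.80/0.136 = 219.118; AUC_iv,0→∞ = 392.075 + 219.118 = 611.193 mcg/mL·hr
Trapezoidal AUC_0→15.5 (oral solution):
  [0→4]: (0.00+26.18)/2 × 4 = 52.36
  [4→5]: (26.18+25.14)/2 × 1 = 25.66
  [5→11]: (25.14+13.30)/2 × 6 = 115.32
  [11→15]: (13.30+7.86)/2 × 4 = 42.32
  [15→15.5]: (7.86+7.35)/2 × 0.5 = 3.8025
  Sum = 239.4625 mcg/mL·hr
oral solution tail: 7.35/0.136 = 54.044; AUC_ev,0→∞ = 239.4625 + 54.044 = 293.5065 mcg/mL·hr
F = (AUC_ev/D_ev)/(AUC_iv/D_iv) = (293.5065/600)/(611.193/150) = 0.4891775/4.07462 = 0.1201

F = 0.120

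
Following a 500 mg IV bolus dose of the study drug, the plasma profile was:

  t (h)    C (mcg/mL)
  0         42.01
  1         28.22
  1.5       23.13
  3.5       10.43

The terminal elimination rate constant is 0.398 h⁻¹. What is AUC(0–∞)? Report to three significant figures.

Trapezoidal AUC_0→3.5:
  [0→1]: (42.01+28.22)/2 × 1 = 35.115
  [1→1.5]: (28.22+23.13)/2 × 0.5 = 12.8375
  [1.5→3.5]: (23.13+10.43)/2 × 2 = 33.56
  Sum = 81.5125 mcg/mL·h
Extrapolated tail: C_last / k_e = 10.43 / 0.398 = 26.206
AUC_0→∞ = 81.5125 + 26.206 = 107.7185 mcg/mL·h

AUC = 108 mcg/mL·h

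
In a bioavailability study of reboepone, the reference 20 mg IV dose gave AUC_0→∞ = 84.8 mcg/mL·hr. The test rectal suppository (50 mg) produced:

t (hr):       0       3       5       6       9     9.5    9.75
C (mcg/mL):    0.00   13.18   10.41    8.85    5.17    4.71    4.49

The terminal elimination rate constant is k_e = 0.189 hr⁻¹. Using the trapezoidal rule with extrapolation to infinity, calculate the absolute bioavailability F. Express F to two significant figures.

F = 0.48

Trapezoidal AUC_0→9.75 (rectal suppository):
  [0→3]: (0.00+13.18)/2 × 3 = 19.77
  [3→5]: (13.18+10.41)/2 × 2 = 23.59
  [5→6]: (10.41+8.85)/2 × 1 = 9.63
  [6→9]: (8.85+5.17)/2 × 3 = 21.03
  [9→9.5]: (5.17+4.71)/2 × 0.5 = 2.47
  [9.5→9.75]: (4.71+4.49)/2 × 0.25 = 1.15
  Sum = 77.64 mcg/mL·hr
Tail: C_last/k_e = 4.49/0.189 = 23.757
AUC_0→∞ (rectal suppository) = 77.64 + 23.757 = 101.397 mcg/mL·hr
F = (AUC_ev/D_ev)/(AUC_iv/D_iv) = (101.397/50)/(84.8/20) = 2.02794/4.24 = 0.4783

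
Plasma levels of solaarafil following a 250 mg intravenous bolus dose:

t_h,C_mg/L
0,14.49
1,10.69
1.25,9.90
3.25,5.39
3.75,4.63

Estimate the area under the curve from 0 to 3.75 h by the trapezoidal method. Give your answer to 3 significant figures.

AUC = 33.0 mg/L·h

Trapezoidal AUC_0→3.75:
  [0→1]: (14.49+10.69)/2 × 1 = 12.59
  [1→1.25]: (10.69+9.90)/2 × 0.25 = 2.57375
  [1.25→3.25]: (9.90+5.39)/2 × 2 = 15.29
  [3.25→3.75]: (5.39+4.63)/2 × 0.5 = 2.505
  Sum = 32.95875 mg/L·h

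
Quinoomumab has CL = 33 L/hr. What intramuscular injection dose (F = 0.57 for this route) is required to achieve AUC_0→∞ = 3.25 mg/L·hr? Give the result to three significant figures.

Dose = 188 mg

Dose = CL × AUC_0→∞ / F
     = 33 × 3.25 / 0.57 = 188.158 mg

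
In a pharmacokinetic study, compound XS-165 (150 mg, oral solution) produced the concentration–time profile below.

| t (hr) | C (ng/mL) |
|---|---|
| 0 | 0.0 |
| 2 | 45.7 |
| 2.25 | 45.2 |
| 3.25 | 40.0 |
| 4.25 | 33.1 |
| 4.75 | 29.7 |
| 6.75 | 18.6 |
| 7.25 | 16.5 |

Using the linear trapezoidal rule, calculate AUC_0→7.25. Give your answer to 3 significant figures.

Trapezoidal AUC_0→7.25:
  [0→2]: (0.0+45.7)/2 × 2 = 45.7
  [2→2.25]: (45.7+45.2)/2 × 0.25 = 11.3625
  [2.25→3.25]: (45.2+40.0)/2 × 1 = 42.6
  [3.25→4.25]: (40.0+33.1)/2 × 1 = 36.55
  [4.25→4.75]: (33.1+29.7)/2 × 0.5 = 15.7
  [4.75→6.75]: (29.7+18.6)/2 × 2 = 48.3
  [6.75→7.25]: (18.6+16.5)/2 × 0.5 = 8.775
  Sum = 208.9875 ng/mL·hr

AUC = 209 ng/mL·hr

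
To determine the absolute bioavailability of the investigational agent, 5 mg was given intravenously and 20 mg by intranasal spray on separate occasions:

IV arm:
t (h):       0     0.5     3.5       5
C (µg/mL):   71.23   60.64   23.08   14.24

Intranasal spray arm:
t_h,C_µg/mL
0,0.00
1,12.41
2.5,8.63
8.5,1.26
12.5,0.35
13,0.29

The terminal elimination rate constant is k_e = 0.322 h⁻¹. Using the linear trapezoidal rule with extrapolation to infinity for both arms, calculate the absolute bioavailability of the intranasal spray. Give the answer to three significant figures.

F = 0.0606

Trapezoidal AUC_0→5 (IV):
  [0→0.5]: (71.23+60.64)/2 × 0.5 = 32.9675
  [0.5→3.5]: (60.64+23.08)/2 × 3 = 125.58
  [3.5→5]: (23.08+14.24)/2 × 1.5 = 27.99
  Sum = 186.5375 µg/mL·h
IV tail: 14.24/0.322 = 44.224; AUC_iv,0→∞ = 186.5375 + 44.224 = 230.7615 µg/mL·h
Trapezoidal AUC_0→13 (intranasal spray):
  [0→1]: (0.00+12.41)/2 × 1 = 6.205
  [1→2.5]: (12.41+8.63)/2 × 1.5 = 15.78
  [2.5→8.5]: (8.63+1.26)/2 × 6 = 29.67
  [8.5→12.5]: (1.26+0.35)/2 × 4 = 3.22
  [12.5→13]: (0.35+0.29)/2 × 0.5 = 0.16
  Sum = 55.035 µg/mL·h
intranasal spray tail: 0.29/0.322 = 0.901; AUC_ev,0→∞ = 55.035 + 0.901 = 55.936 µg/mL·h
F = (AUC_ev/D_ev)/(AUC_iv/D_iv) = (55.936/20)/(230.7615/5) = 2.7968/46.1523 = 0.0606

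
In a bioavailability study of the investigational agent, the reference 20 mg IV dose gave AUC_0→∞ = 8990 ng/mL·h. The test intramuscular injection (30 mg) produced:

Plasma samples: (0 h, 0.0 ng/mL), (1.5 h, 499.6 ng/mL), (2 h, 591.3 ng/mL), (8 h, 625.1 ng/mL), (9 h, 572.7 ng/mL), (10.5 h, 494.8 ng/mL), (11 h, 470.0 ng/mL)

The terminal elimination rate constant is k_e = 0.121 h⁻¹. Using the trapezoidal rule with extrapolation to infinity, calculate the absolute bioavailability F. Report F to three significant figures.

F = 0.728

Trapezoidal AUC_0→11 (intramuscular injection):
  [0→1.5]: (0.0+499.6)/2 × 1.5 = 374.7
  [1.5→2]: (499.6+591.3)/2 × 0.5 = 272.725
  [2→8]: (591.3+625.1)/2 × 6 = 3649.2
  [8→9]: (625.1+572.7)/2 × 1 = 598.9
  [9→10.5]: (572.7+494.8)/2 × 1.5 = 800.625
  [10.5→11]: (494.8+470.0)/2 × 0.5 = 241.2
  Sum = 5937.35 ng/mL·h
Tail: C_last/k_e = 470.0/0.121 = 3884.298
AUC_0→∞ (intramuscular injection) = 5937.35 + 3884.298 = 9821.648 ng/mL·h
F = (AUC_ev/D_ev)/(AUC_iv/D_iv) = (9821.648/30)/(8990/20) = 327.388/449.5 = 0.7283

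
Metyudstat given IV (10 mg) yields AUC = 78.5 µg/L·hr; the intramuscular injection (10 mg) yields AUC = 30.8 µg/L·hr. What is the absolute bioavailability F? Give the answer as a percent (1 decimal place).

F = 39.2%

F = (AUC_ev / D_ev) / (AUC_iv / D_iv)
  = (30.8/10) / (78.5/10)
  = 3.08 / 7.85 = 0.3924
  = 39.24%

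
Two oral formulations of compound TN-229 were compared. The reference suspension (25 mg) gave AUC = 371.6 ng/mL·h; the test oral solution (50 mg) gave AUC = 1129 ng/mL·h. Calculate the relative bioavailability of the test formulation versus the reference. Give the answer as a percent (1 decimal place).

F_rel = (AUC_test/D_test) / (AUC_ref/D_ref)
      = (1129/50) / (371.6/25)
      = 22.58 / 14.864 = 1.5191 = 151.91%

F_rel = 151.9%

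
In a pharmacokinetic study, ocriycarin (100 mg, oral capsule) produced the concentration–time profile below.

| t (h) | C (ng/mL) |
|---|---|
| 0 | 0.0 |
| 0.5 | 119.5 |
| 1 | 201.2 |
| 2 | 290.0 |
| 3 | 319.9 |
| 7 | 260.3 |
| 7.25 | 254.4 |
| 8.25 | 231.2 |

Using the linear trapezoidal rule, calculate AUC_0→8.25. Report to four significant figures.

AUC = 2128 ng/mL·h

Trapezoidal AUC_0→8.25:
  [0→0.5]: (0.0+119.5)/2 × 0.5 = 29.875
  [0.5→1]: (119.5+201.2)/2 × 0.5 = 80.175
  [1→2]: (201.2+290.0)/2 × 1 = 245.6
  [2→3]: (290.0+319.9)/2 × 1 = 304.95
  [3→7]: (319.9+260.3)/2 × 4 = 1160.4
  [7→7.25]: (260.3+254.4)/2 × 0.25 = 64.3375
  [7.25→8.25]: (254.4+231.2)/2 × 1 = 242.8
  Sum = 2128.1375 ng/mL·h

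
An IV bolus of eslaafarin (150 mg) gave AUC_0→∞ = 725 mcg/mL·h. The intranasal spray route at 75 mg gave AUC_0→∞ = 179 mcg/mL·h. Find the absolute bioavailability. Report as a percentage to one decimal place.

F = 49.4%

F = (AUC_ev / D_ev) / (AUC_iv / D_iv)
  = (179/75) / (725/150)
  = 2.38667 / 4.83333 = 0.4938
  = 49.38%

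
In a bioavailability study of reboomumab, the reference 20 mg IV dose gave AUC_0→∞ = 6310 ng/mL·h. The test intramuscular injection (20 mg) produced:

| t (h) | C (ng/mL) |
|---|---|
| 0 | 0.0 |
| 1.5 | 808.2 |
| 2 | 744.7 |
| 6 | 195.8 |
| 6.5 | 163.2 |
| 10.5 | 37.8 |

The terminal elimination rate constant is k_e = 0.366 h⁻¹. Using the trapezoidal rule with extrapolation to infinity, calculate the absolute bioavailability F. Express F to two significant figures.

F = 0.55

Trapezoidal AUC_0→10.5 (intramuscular injection):
  [0→1.5]: (0.0+808.2)/2 × 1.5 = 606.15
  [1.5→2]: (808.2+744.7)/2 × 0.5 = 388.225
  [2→6]: (744.7+195.8)/2 × 4 = 1881.0
  [6→6.5]: (195.8+163.2)/2 × 0.5 = 89.75
  [6.5→10.5]: (163.2+37.8)/2 × 4 = 402.0
  Sum = 3367.125 ng/mL·h
Tail: C_last/k_e = 37.8/0.366 = 103.279
AUC_0→∞ (intramuscular injection) = 3367.125 + 103.279 = 3470.404 ng/mL·h
F = (AUC_ev/D_ev)/(AUC_iv/D_iv) = (3470.404/20)/(6310/20) = 173.5202/315.5 = 0.5500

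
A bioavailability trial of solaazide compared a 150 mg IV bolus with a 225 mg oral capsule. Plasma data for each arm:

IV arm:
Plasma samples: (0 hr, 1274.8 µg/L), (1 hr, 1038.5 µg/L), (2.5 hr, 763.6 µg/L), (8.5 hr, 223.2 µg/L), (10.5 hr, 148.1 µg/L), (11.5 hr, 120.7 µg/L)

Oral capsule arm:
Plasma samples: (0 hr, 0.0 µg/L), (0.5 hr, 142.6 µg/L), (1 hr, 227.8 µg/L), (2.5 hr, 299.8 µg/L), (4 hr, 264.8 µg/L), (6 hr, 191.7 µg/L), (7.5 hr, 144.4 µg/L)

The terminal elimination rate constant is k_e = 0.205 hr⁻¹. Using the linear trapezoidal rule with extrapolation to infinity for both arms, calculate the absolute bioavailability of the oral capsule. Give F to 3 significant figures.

F = 0.240

Trapezoidal AUC_0→11.5 (IV):
  [0→1]: (1274.8+1038.5)/2 × 1 = 1156.65
  [1→2.5]: (1038.5+763.6)/2 × 1.5 = 1351.575
  [2.5→8.5]: (763.6+223.2)/2 × 6 = 2960.4
  [8.5→10.5]: (223.2+148.1)/2 × 2 = 371.3
  [10.5→11.5]: (148.1+120.7)/2 × 1 = 134.4
  Sum = 5974.325 µg/L·hr
IV tail: 120.7/0.205 = 588.780; AUC_iv,0→∞ = 5974.325 + 588.780 = 6563.105 µg/L·hr
Trapezoidal AUC_0→7.5 (oral capsule):
  [0→0.5]: (0.0+142.6)/2 × 0.5 = 35.65
  [0.5→1]: (142.6+227.8)/2 × 0.5 = 92.6
  [1→2.5]: (227.8+299.8)/2 × 1.5 = 395.7
  [2.5→4]: (299.8+264.8)/2 × 1.5 = 423.45
  [4→6]: (264.8+191.7)/2 × 2 = 456.5
  [6→7.5]: (191.7+144.4)/2 × 1.5 = 252.075
  Sum = 1655.975 µg/L·hr
oral capsule tail: 144.4/0.205 = 704.390; AUC_ev,0→∞ = 1655.975 + 704.390 = 2360.365 µg/L·hr
F = (AUC_ev/D_ev)/(AUC_iv/D_iv) = (2360.365/225)/(6563.105/150) = 10.4905/43.754 = 0.2398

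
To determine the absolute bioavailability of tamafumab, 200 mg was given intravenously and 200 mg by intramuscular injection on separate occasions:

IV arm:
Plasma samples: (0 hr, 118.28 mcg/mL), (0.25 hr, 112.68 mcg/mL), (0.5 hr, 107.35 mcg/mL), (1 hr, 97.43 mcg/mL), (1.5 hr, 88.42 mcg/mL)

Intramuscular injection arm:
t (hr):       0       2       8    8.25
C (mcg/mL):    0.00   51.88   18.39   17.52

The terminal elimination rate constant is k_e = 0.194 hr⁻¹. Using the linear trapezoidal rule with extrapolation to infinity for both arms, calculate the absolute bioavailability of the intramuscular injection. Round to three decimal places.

F = 0.586

Trapezoidal AUC_0→1.5 (IV):
  [0→0.25]: (118.28+112.68)/2 × 0.25 = 28.87
  [0.25→0.5]: (112.68+107.35)/2 × 0.25 = 27.50375
  [0.5→1]: (107.35+97.43)/2 × 0.5 = 51.195
  [1→1.5]: (97.43+88.42)/2 × 0.5 = 46.4625
  Sum = 154.03125 mcg/mL·hr
IV tail: 88.42/0.194 = 455.773; AUC_iv,0→∞ = 154.03125 + 455.773 = 609.80425 mcg/mL·hr
Trapezoidal AUC_0→8.25 (intramuscular injection):
  [0→2]: (0.00+51.88)/2 × 2 = 51.88
  [2→8]: (51.88+18.39)/2 × 6 = 210.81
  [8→8.25]: (18.39+17.52)/2 × 0.25 = 4.48875
  Sum = 267.17875 mcg/mL·hr
intramuscular injection tail: 17.52/0.194 = 90.309; AUC_ev,0→∞ = 267.17875 + 90.309 = 357.48775 mcg/mL·hr
F = (AUC_ev/D_ev)/(AUC_iv/D_iv) = (357.48775/200)/(609.80425/200) = 1.78744/3.04902 = 0.5862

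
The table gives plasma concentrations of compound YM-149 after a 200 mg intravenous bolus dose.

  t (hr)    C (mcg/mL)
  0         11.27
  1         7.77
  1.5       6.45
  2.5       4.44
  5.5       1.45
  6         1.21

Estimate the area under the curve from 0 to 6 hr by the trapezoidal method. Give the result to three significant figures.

Trapezoidal AUC_0→6:
  [0→1]: (11.27+7.77)/2 × 1 = 9.52
  [1→1.5]: (7.77+6.45)/2 × 0.5 = 3.555
  [1.5→2.5]: (6.45+4.44)/2 × 1 = 5.445
  [2.5→5.5]: (4.44+1.45)/2 × 3 = 8.835
  [5.5→6]: (1.45+1.21)/2 × 0.5 = 0.665
  Sum = 28.02 mcg/mL·hr

AUC = 28.0 mcg/mL·hr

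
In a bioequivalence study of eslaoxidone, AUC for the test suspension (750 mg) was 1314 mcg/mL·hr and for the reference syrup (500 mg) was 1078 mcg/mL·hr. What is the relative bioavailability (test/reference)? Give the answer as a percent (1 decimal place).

F_rel = 81.3%

F_rel = (AUC_test/D_test) / (AUC_ref/D_ref)
      = (1314/750) / (1078/500)
      = 1.752 / 2.156 = 0.8126 = 81.26%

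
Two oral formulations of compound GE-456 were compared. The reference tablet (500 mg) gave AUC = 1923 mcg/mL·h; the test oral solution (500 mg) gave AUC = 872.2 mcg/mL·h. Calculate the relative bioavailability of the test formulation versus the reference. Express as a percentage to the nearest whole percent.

F_rel = (AUC_test/D_test) / (AUC_ref/D_ref)
      = (872.2/500) / (1923/500)
      = 1.7444 / 3.846 = 0.4536 = 45.36%

F_rel = 45%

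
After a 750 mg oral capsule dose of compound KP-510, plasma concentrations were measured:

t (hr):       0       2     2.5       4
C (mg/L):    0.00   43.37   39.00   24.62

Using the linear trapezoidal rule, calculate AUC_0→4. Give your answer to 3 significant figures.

AUC = 112 mg/L·hr

Trapezoidal AUC_0→4:
  [0→2]: (0.00+43.37)/2 × 2 = 43.37
  [2→2.5]: (43.37+39.00)/2 × 0.5 = 20.5925
  [2.5→4]: (39.00+24.62)/2 × 1.5 = 47.715
  Sum = 111.6775 mg/L·hr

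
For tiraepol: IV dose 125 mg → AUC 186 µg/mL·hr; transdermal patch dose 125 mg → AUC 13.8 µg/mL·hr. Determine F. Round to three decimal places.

F = 0.074

F = (AUC_ev / D_ev) / (AUC_iv / D_iv)
  = (13.8/125) / (186/125)
  = 0.1104 / 1.488 = 0.0742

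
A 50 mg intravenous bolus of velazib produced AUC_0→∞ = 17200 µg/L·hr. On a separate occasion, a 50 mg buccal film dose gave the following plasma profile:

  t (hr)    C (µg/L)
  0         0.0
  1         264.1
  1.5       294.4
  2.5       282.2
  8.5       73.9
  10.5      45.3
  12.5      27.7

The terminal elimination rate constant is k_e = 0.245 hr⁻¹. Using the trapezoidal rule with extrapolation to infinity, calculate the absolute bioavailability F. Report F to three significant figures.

Trapezoidal AUC_0→12.5 (buccal film):
  [0→1]: (0.0+264.1)/2 × 1 = 132.05
  [1→1.5]: (264.1+294.4)/2 × 0.5 = 139.625
  [1.5→2.5]: (294.4+282.2)/2 × 1 = 288.3
  [2.5→8.5]: (282.2+73.9)/2 × 6 = 1068.3
  [8.5→10.5]: (73.9+45.3)/2 × 2 = 119.2
  [10.5→12.5]: (45.3+27.7)/2 × 2 = 73.0
  Sum = 1820.475 µg/L·hr
Tail: C_last/k_e = 27.7/0.245 = 113.061
AUC_0→∞ (buccal film) = 1820.475 + 113.061 = 1933.536 µg/L·hr
F = (AUC_ev/D_ev)/(AUC_iv/D_iv) = (1933.536/50)/(17200/50) = 38.67072/344 = 0.1124

F = 0.112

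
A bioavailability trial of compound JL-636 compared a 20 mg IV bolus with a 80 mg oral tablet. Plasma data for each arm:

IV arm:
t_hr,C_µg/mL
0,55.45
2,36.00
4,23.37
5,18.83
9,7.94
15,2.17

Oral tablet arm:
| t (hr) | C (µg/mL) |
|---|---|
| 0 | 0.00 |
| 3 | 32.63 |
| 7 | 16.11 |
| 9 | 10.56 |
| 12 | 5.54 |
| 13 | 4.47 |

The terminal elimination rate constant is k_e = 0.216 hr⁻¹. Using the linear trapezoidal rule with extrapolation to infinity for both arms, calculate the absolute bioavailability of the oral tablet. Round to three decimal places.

F = 0.210

Trapezoidal AUC_0→15 (IV):
  [0→2]: (55.45+36.00)/2 × 2 = 91.45
  [2→4]: (36.00+23.37)/2 × 2 = 59.37
  [4→5]: (23.37+18.83)/2 × 1 = 21.1
  [5→9]: (18.83+7.94)/2 × 4 = 53.54
  [9→15]: (7.94+2.17)/2 × 6 = 30.33
  Sum = 255.79 µg/mL·hr
IV tail: 2.17/0.216 = 10.046; AUC_iv,0→∞ = 255.79 + 10.046 = 265.836 µg/mL·hr
Trapezoidal AUC_0→13 (oral tablet):
  [0→3]: (0.00+32.63)/2 × 3 = 48.945
  [3→7]: (32.63+16.11)/2 × 4 = 97.48
  [7→9]: (16.11+10.56)/2 × 2 = 26.67
  [9→12]: (10.56+5.54)/2 × 3 = 24.15
  [12→13]: (5.54+4.47)/2 × 1 = 5.005
  Sum = 202.25 µg/mL·hr
oral tablet tail: 4.47/0.216 = 20.694; AUC_ev,0→∞ = 202.25 + 20.694 = 222.944 µg/mL·hr
F = (AUC_ev/D_ev)/(AUC_iv/D_iv) = (222.944/80)/(265.836/20) = 2.7868/13.2918 = 0.2097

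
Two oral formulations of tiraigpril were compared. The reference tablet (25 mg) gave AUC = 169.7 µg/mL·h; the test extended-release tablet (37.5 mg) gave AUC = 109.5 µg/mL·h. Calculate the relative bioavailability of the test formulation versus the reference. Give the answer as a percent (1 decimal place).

F_rel = (AUC_test/D_test) / (AUC_ref/D_ref)
      = (109.5/37.5) / (169.7/25)
      = 2.92 / 6.788 = 0.4302 = 43.02%

F_rel = 43.0%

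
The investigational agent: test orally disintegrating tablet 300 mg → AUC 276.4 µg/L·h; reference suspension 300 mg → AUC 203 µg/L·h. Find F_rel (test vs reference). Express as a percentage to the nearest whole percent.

F_rel = 136%

F_rel = (AUC_test/D_test) / (AUC_ref/D_ref)
      = (276.4/300) / (203/300)
      = 0.921333 / 0.676667 = 1.3616 = 136.16%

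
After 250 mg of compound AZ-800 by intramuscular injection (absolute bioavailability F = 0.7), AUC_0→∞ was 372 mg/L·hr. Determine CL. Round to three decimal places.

CL = F × Dose / AUC_0→∞
   = 0.7 × 250 / 372 = 0.47043 L/hr

CL = 0.470 L/hr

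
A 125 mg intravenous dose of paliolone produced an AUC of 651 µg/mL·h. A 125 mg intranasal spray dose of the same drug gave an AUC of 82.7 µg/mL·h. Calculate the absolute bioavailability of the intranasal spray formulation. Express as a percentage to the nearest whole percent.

F = (AUC_ev / D_ev) / (AUC_iv / D_iv)
  = (82.7/125) / (651/125)
  = 0.6616 / 5.208 = 0.1270
  = 12.70%

F = 13%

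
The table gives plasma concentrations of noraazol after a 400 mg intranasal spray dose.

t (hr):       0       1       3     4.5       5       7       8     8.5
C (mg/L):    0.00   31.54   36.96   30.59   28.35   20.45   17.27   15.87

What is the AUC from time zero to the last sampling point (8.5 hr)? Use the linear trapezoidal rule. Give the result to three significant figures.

AUC = 226 mg/L·hr

Trapezoidal AUC_0→8.5:
  [0→1]: (0.00+31.54)/2 × 1 = 15.77
  [1→3]: (31.54+36.96)/2 × 2 = 68.5
  [3→4.5]: (36.96+30.59)/2 × 1.5 = 50.6625
  [4.5→5]: (30.59+28.35)/2 × 0.5 = 14.735
  [5→7]: (28.35+20.45)/2 × 2 = 48.8
  [7→8]: (20.45+17.27)/2 × 1 = 18.86
  [8→8.5]: (17.27+15.87)/2 × 0.5 = 8.285
  Sum = 225.6125 mg/L·hr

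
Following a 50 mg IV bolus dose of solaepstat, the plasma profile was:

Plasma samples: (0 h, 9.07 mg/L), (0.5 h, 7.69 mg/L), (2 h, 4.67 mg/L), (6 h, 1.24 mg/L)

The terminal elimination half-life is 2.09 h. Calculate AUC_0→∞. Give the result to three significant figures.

AUC = 29.0 mg/L·h

Trapezoidal AUC_0→6:
  [0→0.5]: (9.07+7.69)/2 × 0.5 = 4.19
  [0.5→2]: (7.69+4.67)/2 × 1.5 = 9.27
  [2→6]: (4.67+1.24)/2 × 4 = 11.82
  Sum = 25.28 mg/L·h
k_e = ln2 / t½ = 0.693147 / 2.09 = 0.3316 h^-1
Extrapolated tail: C_last / k_e = 1.24 / 0.3316 = 3.739
AUC_0→∞ = 25.28 + 3.739 = 29.019 mg/L·h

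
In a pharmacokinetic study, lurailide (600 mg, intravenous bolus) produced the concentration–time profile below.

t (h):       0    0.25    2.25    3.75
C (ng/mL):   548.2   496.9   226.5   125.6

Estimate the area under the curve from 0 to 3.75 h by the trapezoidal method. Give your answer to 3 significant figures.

AUC = 1120 ng/mL·h

Trapezoidal AUC_0→3.75:
  [0→0.25]: (548.2+496.9)/2 × 0.25 = 130.6375
  [0.25→2.25]: (496.9+226.5)/2 × 2 = 723.4
  [2.25→3.75]: (226.5+125.6)/2 × 1.5 = 264.075
  Sum = 1118.1125 ng/mL·h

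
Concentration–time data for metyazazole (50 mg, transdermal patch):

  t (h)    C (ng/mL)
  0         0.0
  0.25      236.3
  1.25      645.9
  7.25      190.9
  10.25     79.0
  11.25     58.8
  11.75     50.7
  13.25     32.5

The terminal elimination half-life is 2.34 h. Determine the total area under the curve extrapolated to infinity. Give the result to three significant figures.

Trapezoidal AUC_0→13.25:
  [0→0.25]: (0.0+236.3)/2 × 0.25 = 29.5375
  [0.25→1.25]: (236.3+645.9)/2 × 1 = 441.1
  [1.25→7.25]: (645.9+190.9)/2 × 6 = 2510.4
  [7.25→10.25]: (190.9+79.0)/2 × 3 = 404.85
  [10.25→11.25]: (79.0+58.8)/2 × 1 = 68.9
  [11.25→11.75]: (58.8+50.7)/2 × 0.5 = 27.375
  [11.75→13.25]: (50.7+32.5)/2 × 1.5 = 62.4
  Sum = 3544.5625 ng/mL·h
k_e = ln2 / t½ = 0.693147 / 2.34 = 0.2962 h^-1
Extrapolated tail: C_last / k_e = 32.5 / 0.2962 = 109.723
AUC_0→∞ = 3544.5625 + 109.723 = 3654.2855 ng/mL·h

AUC = 3650 ng/mL·h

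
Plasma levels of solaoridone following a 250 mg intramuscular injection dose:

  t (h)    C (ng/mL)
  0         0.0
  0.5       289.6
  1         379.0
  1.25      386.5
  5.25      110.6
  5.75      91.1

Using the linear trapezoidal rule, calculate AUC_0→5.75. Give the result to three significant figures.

Trapezoidal AUC_0→5.75:
  [0→0.5]: (0.0+289.6)/2 × 0.5 = 72.4
  [0.5→1]: (289.6+379.0)/2 × 0.5 = 167.15
  [1→1.25]: (379.0+386.5)/2 × 0.25 = 95.6875
  [1.25→5.25]: (386.5+110.6)/2 × 4 = 994.2
  [5.25→5.75]: (110.6+91.1)/2 × 0.5 = 50.425
  Sum = 1379.8625 ng/mL·h

AUC = 1380 ng/mL·h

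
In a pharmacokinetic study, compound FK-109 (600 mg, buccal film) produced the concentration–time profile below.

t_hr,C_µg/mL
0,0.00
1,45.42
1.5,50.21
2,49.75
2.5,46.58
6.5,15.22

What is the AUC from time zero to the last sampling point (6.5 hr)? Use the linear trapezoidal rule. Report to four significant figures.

Trapezoidal AUC_0→6.5:
  [0→1]: (0.00+45.42)/2 × 1 = 22.71
  [1→1.5]: (45.42+50.21)/2 × 0.5 = 23.9075
  [1.5→2]: (50.21+49.75)/2 × 0.5 = 24.99
  [2→2.5]: (49.75+46.58)/2 × 0.5 = 24.0825
  [2.5→6.5]: (46.58+15.22)/2 × 4 = 123.6
  Sum = 219.29 µg/mL·hr

AUC = 219.3 µg/mL·hr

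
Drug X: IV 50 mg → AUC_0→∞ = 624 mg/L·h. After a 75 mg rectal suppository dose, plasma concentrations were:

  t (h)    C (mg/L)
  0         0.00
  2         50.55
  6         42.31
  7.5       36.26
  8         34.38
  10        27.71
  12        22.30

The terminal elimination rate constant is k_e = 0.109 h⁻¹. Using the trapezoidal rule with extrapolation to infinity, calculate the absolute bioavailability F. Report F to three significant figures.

F = 0.673

Trapezoidal AUC_0→12 (rectal suppository):
  [0→2]: (0.00+50.55)/2 × 2 = 50.55
  [2→6]: (50.55+42.31)/2 × 4 = 185.72
  [6→7.5]: (42.31+36.26)/2 × 1.5 = 58.9275
  [7.5→8]: (36.26+34.38)/2 × 0.5 = 17.66
  [8→10]: (34.38+27.71)/2 × 2 = 62.09
  [10→12]: (27.71+22.30)/2 × 2 = 50.01
  Sum = 424.9575 mg/L·h
Tail: C_last/k_e = 22.30/0.109 = 204.587
AUC_0→∞ (rectal suppository) = 424.9575 + 204.587 = 629.5445 mg/L·h
F = (AUC_ev/D_ev)/(AUC_iv/D_iv) = (629.5445/75)/(624/50) = 8.39393/12.48 = 0.6726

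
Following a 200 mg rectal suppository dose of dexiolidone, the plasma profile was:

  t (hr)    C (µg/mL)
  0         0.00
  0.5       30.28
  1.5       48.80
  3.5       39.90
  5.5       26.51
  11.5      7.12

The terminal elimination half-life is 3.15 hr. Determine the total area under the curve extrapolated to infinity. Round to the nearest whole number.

AUC = 335 µg/mL·hr

Trapezoidal AUC_0→11.5:
  [0→0.5]: (0.00+30.28)/2 × 0.5 = 7.57
  [0.5→1.5]: (30.28+48.80)/2 × 1 = 39.54
  [1.5→3.5]: (48.80+39.90)/2 × 2 = 88.7
  [3.5→5.5]: (39.90+26.51)/2 × 2 = 66.41
  [5.5→11.5]: (26.51+7.12)/2 × 6 = 100.89
  Sum = 303.11 µg/mL·hr
k_e = ln2 / t½ = 0.693147 / 3.15 = 0.2200 hr^-1
Extrapolated tail: C_last / k_e = 7.12 / 0.22 = 32.364
AUC_0→∞ = 303.11 + 32.364 = 335.474 µg/mL·hr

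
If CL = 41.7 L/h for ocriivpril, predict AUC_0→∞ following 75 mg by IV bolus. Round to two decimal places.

AUC_0→∞ = Dose_iv / CL
        = 75 / 41.7 = 1.79856 mg/L·h

AUC = 1.80 mg/L·h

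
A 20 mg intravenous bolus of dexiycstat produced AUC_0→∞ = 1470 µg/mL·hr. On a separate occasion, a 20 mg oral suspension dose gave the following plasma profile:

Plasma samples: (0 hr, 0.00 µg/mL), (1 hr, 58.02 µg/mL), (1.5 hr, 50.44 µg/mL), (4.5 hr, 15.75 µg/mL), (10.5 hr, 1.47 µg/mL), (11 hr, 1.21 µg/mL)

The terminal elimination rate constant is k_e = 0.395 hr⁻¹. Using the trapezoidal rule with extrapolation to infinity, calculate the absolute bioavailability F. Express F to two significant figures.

F = 0.14

Trapezoidal AUC_0→11 (oral suspension):
  [0→1]: (0.00+58.02)/2 × 1 = 29.01
  [1→1.5]: (58.02+50.44)/2 × 0.5 = 27.115
  [1.5→4.5]: (50.44+15.75)/2 × 3 = 99.285
  [4.5→10.5]: (15.75+1.47)/2 × 6 = 51.66
  [10.5→11]: (1.47+1.21)/2 × 0.5 = 0.67
  Sum = 207.74 µg/mL·hr
Tail: C_last/k_e = 1.21/0.395 = 3.063
AUC_0→∞ (oral suspension) = 207.74 + 3.063 = 210.803 µg/mL·hr
F = (AUC_ev/D_ev)/(AUC_iv/D_iv) = (210.803/20)/(1470/20) = 10.54015/73.5 = 0.1434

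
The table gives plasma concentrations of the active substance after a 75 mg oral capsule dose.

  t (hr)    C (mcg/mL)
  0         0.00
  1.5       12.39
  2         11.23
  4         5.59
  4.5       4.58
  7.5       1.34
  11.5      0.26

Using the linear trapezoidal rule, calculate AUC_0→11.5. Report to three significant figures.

Trapezoidal AUC_0→11.5:
  [0→1.5]: (0.00+12.39)/2 × 1.5 = 9.2925
  [1.5→2]: (12.39+11.23)/2 × 0.5 = 5.905
  [2→4]: (11.23+5.59)/2 × 2 = 16.82
  [4→4.5]: (5.59+4.58)/2 × 0.5 = 2.5425
  [4.5→7.5]: (4.58+1.34)/2 × 3 = 8.88
  [7.5→11.5]: (1.34+0.26)/2 × 4 = 3.2
  Sum = 46.64 mcg/mL·hr

AUC = 46.6 mcg/mL·hr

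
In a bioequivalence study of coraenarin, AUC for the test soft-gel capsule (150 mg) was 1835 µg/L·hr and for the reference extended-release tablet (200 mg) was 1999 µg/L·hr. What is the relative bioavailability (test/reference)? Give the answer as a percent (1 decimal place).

F_rel = (AUC_test/D_test) / (AUC_ref/D_ref)
      = (1835/150) / (1999/200)
      = 12.2333 / 9.995 = 1.2239 = 122.39%

F_rel = 122.4%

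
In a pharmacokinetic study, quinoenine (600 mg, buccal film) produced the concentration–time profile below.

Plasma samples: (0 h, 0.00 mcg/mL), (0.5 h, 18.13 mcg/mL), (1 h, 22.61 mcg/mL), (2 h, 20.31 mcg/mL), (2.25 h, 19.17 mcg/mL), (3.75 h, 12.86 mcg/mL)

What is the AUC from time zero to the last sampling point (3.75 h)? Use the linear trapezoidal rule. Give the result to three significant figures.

AUC = 65.1 mcg/mL·h

Trapezoidal AUC_0→3.75:
  [0→0.5]: (0.00+18.13)/2 × 0.5 = 4.5325
  [0.5→1]: (18.13+22.61)/2 × 0.5 = 10.185
  [1→2]: (22.61+20.31)/2 × 1 = 21.46
  [2→2.25]: (20.31+19.17)/2 × 0.25 = 4.935
  [2.25→3.75]: (19.17+12.86)/2 × 1.5 = 24.0225
  Sum = 65.135 mcg/mL·h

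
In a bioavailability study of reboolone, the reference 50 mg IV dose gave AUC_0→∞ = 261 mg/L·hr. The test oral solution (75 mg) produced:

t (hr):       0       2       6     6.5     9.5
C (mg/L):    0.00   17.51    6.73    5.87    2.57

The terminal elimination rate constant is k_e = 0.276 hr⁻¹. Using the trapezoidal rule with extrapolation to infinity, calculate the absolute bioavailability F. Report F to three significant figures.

Trapezoidal AUC_0→9.5 (oral solution):
  [0→2]: (0.00+17.51)/2 × 2 = 17.51
  [2→6]: (17.51+6.73)/2 × 4 = 48.48
  [6→6.5]: (6.73+5.87)/2 × 0.5 = 3.15
  [6.5→9.5]: (5.87+2.57)/2 × 3 = 12.66
  Sum = 81.8 mg/L·hr
Tail: C_last/k_e = 2.57/0.276 = 9.312
AUC_0→∞ (oral solution) = 81.8 + 9.312 = 91.112 mg/L·hr
F = (AUC_ev/D_ev)/(AUC_iv/D_iv) = (91.112/75)/(261/50) = 1.21483/5.22 = 0.2327

F = 0.233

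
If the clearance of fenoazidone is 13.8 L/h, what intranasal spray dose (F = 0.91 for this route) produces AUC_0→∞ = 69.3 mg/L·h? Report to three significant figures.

Dose = CL × AUC_0→∞ / F
     = 13.8 × 69.3 / 0.91 = 1050.92 mg

Dose = 1050 mg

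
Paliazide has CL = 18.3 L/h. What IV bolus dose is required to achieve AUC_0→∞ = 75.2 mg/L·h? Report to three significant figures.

Dose_iv = CL × AUC_0→∞
     = 18.3 × 75.2 = 1376.16 mg

Dose = 1380 mg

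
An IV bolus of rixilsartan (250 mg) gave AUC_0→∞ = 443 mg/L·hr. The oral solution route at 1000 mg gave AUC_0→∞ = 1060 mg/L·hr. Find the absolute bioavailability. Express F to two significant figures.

F = (AUC_ev / D_ev) / (AUC_iv / D_iv)
  = (1060/1000) / (443/250)
  = 1.06 / 1.772 = 0.5982

F = 0.60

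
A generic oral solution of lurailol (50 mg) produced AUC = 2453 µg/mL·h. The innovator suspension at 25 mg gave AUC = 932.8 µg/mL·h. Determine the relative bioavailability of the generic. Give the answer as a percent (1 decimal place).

F_rel = 131.5%

F_rel = (AUC_test/D_test) / (AUC_ref/D_ref)
      = (2453/50) / (932.8/25)
      = 49.06 / 37.312 = 1.3149 = 131.49%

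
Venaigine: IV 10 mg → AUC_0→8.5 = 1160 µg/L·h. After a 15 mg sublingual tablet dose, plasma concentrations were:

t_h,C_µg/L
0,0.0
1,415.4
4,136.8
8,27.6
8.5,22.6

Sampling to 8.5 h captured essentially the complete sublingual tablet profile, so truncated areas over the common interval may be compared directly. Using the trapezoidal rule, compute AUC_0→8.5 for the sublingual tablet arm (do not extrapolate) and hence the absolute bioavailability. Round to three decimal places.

Trapezoidal AUC_0→8.5 (sublingual tablet):
  [0→1]: (0.0+415.4)/2 × 1 = 207.7
  [1→4]: (415.4+136.8)/2 × 3 = 828.3
  [4→8]: (136.8+27.6)/2 × 4 = 328.8
  [8→8.5]: (27.6+22.6)/2 × 0.5 = 12.55
  Sum = 1377.35 µg/L·h
F = (AUC_ev/D_ev)/(AUC_iv/D_iv) = (1377.35/15)/(1160/10) = 91.8233/116 = 0.7916

F = 0.792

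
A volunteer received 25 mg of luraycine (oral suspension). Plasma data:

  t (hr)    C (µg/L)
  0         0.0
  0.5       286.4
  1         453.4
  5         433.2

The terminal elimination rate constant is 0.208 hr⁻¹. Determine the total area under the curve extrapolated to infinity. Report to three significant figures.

AUC = 4110 µg/L·hr

Trapezoidal AUC_0→5:
  [0→0.5]: (0.0+286.4)/2 × 0.5 = 71.6
  [0.5→1]: (286.4+453.4)/2 × 0.5 = 184.95
  [1→5]: (453.4+433.2)/2 × 4 = 1773.2
  Sum = 2029.75 µg/L·hr
Extrapolated tail: C_last / k_e = 433.2 / 0.208 = 2082.692
AUC_0→∞ = 2029.75 + 2082.692 = 4112.442 µg/L·hr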